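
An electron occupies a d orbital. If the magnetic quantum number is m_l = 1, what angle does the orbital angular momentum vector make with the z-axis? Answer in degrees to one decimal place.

θ ≈ 65.9°

A d state has l = 2.
|L| = ℏ√(l(l+1)) = √6 ℏ.
L_z = m_l ℏ = 1ℏ.
cos θ = L_z/|L| = 1/√6, so θ ≈ 65.9°.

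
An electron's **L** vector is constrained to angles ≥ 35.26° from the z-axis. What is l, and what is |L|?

l = 2, |L| = √6 ℏ ≈ 2.449ℏ

cos θ_min = l/√(l(l+1)) = √(l/(l+1)), so l/(l+1) = cos²(35.26°) = 0.6667.
l = cos²θ/sin²θ ≈ 2.
Then |L| = ℏ√(2·3) = √6 ℏ.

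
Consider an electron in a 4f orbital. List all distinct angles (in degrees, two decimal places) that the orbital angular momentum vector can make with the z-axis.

θ ∈ {30.00°, 54.74°, 73.22°, 90.00°, 106.78°, 125.26°, 150.00°}

The 4f subshell has l = 3.
|L|² = l(l+1)ℏ² = 12ℏ², so |L| = 2√3 ℏ.
cos θ = m_l/√12 for each m_l ∈ {-3, -2, -1, 0, 1, 2, 3}.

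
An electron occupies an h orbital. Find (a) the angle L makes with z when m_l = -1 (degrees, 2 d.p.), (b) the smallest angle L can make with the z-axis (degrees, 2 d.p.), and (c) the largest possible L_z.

θ(m_l=-1) ≈ 100.52°; θ_min ≈ 24.09°; L_z,max = 5ℏ

For an h orbital, l = 5.
For m_l = -1: cos θ = -1/√30, θ ≈ 100.52°.
cos θ_min = 5/√30, so θ_min ≈ 24.09°.
L_z,max = lℏ = 5ℏ.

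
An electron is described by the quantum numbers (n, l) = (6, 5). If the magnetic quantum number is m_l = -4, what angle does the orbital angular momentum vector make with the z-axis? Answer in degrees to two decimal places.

θ ≈ 136.91°

|L| = √(l(l+1)) ℏ = √30 ℏ.
L_z = m_l ℏ = −4ℏ.
cos θ = L_z/|L| = -4/√30, so θ ≈ 136.91°.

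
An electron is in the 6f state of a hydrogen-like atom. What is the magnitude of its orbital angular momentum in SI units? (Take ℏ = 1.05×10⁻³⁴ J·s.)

|L| = 3.64×10⁻³⁴ J·s

For 6f, l = 3.
|L| = ℏ√(l(l+1)) = ℏ√(3·4) = 2√3 ℏ
Numerically, |L| = 3.464 × (1.05×10⁻³⁴ J·s) = 3.64×10⁻³⁴ J·s.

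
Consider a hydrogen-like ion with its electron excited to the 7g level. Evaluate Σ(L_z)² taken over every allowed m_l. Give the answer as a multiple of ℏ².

The 7g level has l = 4.
m_l runs from −4 to 4, i.e. {-4, -3, -2, -1, 0, 1, 2, 3, 4}.
Σ m_l² = l(l+1)(2l+1)/3 = 4·5·9/3 = 60.

Σ(L_z)² = 60 ℏ²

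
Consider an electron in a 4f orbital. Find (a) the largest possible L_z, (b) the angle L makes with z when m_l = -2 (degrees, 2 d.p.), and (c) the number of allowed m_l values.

L_z,max = 3ℏ; θ(m_l=-2) ≈ 125.26°; 7 values

The 4f subshell has l = 3.
L_z,max = lℏ = 3ℏ.
For m_l = -2: cos θ = -2/√12, θ ≈ 125.26°.
There are 2l+1 = 7 values of m_l.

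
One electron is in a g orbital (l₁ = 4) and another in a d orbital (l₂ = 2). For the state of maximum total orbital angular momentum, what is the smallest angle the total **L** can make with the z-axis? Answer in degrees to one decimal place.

θ_min ≈ 22.2°

The total orbital quantum number L ranges from |l₁ − l₂| to l₁ + l₂ in integer steps.
L ∈ {2, 3, 4, 5, 6}.
The maximum is L = 6, with |L_tot| = ℏ√(6·7) = √42 ℏ.
The minimum angle with z is arccos(6/√42) ≈ 22.2°.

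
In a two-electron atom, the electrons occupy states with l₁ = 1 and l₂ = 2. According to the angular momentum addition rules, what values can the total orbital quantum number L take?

L = 1, 2, 3

L runs from |1 − 2| = 1 to 1 + 2 = 3.
L ∈ {1, 2, 3}.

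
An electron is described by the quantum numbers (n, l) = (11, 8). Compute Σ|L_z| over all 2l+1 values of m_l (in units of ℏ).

m_l ∈ {-8, -7, -6, -5, -4, -3, -2, -1, 0, 1, 2, 3, 4, 5, 6, 7, 8}.
Σ|m_l| = l(l+1) = 72.

Σ|L_z| = 72 ℏ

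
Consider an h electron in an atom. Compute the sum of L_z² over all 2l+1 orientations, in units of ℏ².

Σ(L_z)² = 110 ℏ²

The letter h corresponds to l = 5.
m_l ∈ {-5, -4, -3, -2, -1, 0, 1, 2, 3, 4, 5}.
Σ m_l² = 2·(1 + 4 + 9 + 16 + 25) = 110.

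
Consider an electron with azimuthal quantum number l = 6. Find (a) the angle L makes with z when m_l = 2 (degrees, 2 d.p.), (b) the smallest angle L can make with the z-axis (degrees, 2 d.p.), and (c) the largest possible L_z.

θ(m_l=2) ≈ 72.02°; θ_min ≈ 22.21°; L_z,max = 6ℏ

For m_l = 2: cos θ = 2/√42, θ ≈ 72.02°.
cos θ_min = 6/√42, so θ_min ≈ 22.21°.
L_z,max = lℏ = 6ℏ.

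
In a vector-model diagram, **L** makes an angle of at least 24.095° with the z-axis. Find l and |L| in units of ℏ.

l = 5, |L| = √30 ℏ ≈ 5.477ℏ

cos θ_min = l/√(l(l+1)) = √(l/(l+1)), so l/(l+1) = cos²(24.095°) = 0.8333.
l = cos²θ/sin²θ ≈ 5.
Then |L| = ℏ√(5·6) = √30 ℏ.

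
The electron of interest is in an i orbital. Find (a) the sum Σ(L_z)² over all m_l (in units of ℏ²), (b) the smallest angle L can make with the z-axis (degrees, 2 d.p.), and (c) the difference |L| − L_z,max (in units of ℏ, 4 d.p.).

For an i orbital, l = 6.
Σ m_l² = 182, so Σ(L_z)² = 182 ℏ².
cos θ_min = 6/√42, so θ_min ≈ 22.21°.
|L| − L_z,max = (√42 − 6)ℏ ≈ 0.4807ℏ.

Σ(L_z)² = 182 ℏ²; θ_min ≈ 22.21°; |L|−L_z,max ≈ 0.4807ℏ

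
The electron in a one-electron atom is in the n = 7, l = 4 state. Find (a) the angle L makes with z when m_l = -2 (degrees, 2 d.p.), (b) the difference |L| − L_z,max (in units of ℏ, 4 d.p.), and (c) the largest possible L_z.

For m_l = -2: cos θ = -2/√20, θ ≈ 116.57°.
|L| − L_z,max = (2√5 − 4)ℏ ≈ 0.4721ℏ.
L_z,max = lℏ = 4ℏ.

θ(m_l=-2) ≈ 116.57°; |L|−L_z,max ≈ 0.4721ℏ; L_z,max = 4ℏ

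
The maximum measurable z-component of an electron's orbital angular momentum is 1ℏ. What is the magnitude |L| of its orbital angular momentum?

Since max m_l = l, l = 1.
|L| = ℏ√(l(l+1)) = √2 ℏ.

|L| = √2 ℏ ≈ 1.414ℏ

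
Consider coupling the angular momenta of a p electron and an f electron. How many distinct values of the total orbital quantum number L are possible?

3

By the triangle rule, |l₁ − l₂| ≤ L ≤ l₁ + l₂.
Allowed values: L = 2, 3, 4.
That is 3 values.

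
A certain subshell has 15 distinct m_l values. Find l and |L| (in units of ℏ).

2l + 1 = 15 ⇒ l = 7.
Then |L| = √(l(l+1)) ℏ = 2√14 ℏ.

l = 7, |L| = 2√14 ℏ ≈ 7.483ℏ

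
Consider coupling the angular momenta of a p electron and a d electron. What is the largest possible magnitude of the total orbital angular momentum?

|L_tot|_max = 2√3 ℏ ≈ 3.464ℏ

The total orbital quantum number L ranges from |l₁ − l₂| to l₁ + l₂ in integer steps.
So L can be 1, 2, 3.
The largest magnitude corresponds to L = 3: |L_tot| = ℏ√(3·4) = 2√3 ℏ.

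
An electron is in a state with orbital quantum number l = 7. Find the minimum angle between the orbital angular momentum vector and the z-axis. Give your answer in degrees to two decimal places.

|L| = ℏ√(l(l+1)) = 2√14 ℏ.
The smallest angle corresponds to the largest L_z, i.e. m_l = l = 7, giving L_z = 7ℏ.
cos θ_min = 7/√56, so θ_min ≈ 20.70°.

θ_min ≈ 20.70°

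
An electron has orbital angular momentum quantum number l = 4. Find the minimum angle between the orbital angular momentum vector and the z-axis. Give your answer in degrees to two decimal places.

θ_min ≈ 26.57°

|L| = ℏ√(l(l+1)) = 2√5 ℏ.
The smallest angle corresponds to the largest L_z, i.e. m_l = l = 4, giving L_z = 4ℏ.
cos θ_min = 4/√20, so θ_min ≈ 26.57°.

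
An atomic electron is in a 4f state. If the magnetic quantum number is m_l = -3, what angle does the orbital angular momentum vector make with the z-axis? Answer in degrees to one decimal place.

For 4f, l = 3.
|L| = √(l(l+1)) ℏ = 2√3 ℏ.
L_z = m_l ℏ = −3ℏ.
cos θ = L_z/|L| = -3/√12, so θ ≈ 150.0°.

θ ≈ 150.0°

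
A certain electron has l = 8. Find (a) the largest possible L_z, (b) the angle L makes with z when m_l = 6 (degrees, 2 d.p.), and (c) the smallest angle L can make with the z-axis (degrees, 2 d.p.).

L_z,max = lℏ = 8ℏ.
For m_l = 6: cos θ = 6/√72, θ ≈ 45.00°.
cos θ_min = 8/√72, so θ_min ≈ 19.47°.

L_z,max = 8ℏ; θ(m_l=6) ≈ 45.00°; θ_min ≈ 19.47°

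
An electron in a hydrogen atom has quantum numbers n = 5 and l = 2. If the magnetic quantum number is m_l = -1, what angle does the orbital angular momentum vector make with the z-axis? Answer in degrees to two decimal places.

θ ≈ 114.09°

|L| = ℏ√(l(l+1)) = √6 ℏ.
L_z = m_l ℏ = −1ℏ.
cos θ = L_z/|L| = -1/√6, so θ ≈ 114.09°.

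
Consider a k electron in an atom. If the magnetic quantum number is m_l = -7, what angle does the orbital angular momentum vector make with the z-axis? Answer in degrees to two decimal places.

For a k orbital, l = 7.
|L|² = l(l+1)ℏ² = 56ℏ², so |L| = 2√14 ℏ.
L_z = m_l ℏ = −7ℏ.
cos θ = L_z/|L| = -7/√56, so θ ≈ 159.30°.

θ ≈ 159.30°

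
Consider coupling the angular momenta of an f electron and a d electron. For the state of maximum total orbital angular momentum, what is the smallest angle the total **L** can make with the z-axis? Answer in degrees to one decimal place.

θ_min ≈ 24.1°

Angular momentum addition gives L = |l₁ − l₂|, …, l₁ + l₂.
So L can be 1, 2, 3, 4, 5.
The maximum is L = 5, with |L_tot| = ℏ√(5·6) = √30 ℏ.
The minimum angle with z is arccos(5/√30) ≈ 24.1°.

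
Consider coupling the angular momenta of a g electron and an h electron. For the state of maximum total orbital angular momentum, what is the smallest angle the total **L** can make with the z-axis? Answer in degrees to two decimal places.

θ_min ≈ 18.43°

L runs from |4 − 5| = 1 to 4 + 5 = 9.
Allowed values: L = 1, 2, 3, 4, 5, 6, 7, 8, 9.
The maximum is L = 9, with |L_tot| = ℏ√(9·10) = 3√10 ℏ.
The minimum angle with z is arccos(9/√90) ≈ 18.43°.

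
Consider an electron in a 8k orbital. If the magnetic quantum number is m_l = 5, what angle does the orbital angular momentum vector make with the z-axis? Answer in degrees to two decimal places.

The 8k subshell has l = 7.
|L|² = l(l+1)ℏ² = 56ℏ², so |L| = 2√14 ℏ.
L_z = m_l ℏ = 5ℏ.
cos θ = L_z/|L| = 5/√56, so θ ≈ 48.08°.

θ ≈ 48.08°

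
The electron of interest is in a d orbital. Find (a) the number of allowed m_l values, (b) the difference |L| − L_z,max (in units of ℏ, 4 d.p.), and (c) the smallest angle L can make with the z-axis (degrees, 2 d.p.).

5 values; |L|−L_z,max ≈ 0.4495ℏ; θ_min ≈ 35.26°

For a d orbital, l = 2.
There are 2l+1 = 5 values of m_l.
|L| − L_z,max = (√6 − 2)ℏ ≈ 0.4495ℏ.
cos θ_min = 2/√6, so θ_min ≈ 35.26°.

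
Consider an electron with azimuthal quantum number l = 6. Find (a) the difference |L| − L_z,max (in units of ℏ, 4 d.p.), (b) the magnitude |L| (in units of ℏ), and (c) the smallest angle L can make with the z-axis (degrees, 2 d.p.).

|L| − L_z,max = (√42 − 6)ℏ ≈ 0.4807ℏ.
|L| = ℏ√(6·7) = √42 ℏ ≈ 6.481ℏ.
cos θ_min = 6/√42, so θ_min ≈ 22.21°.

|L|−L_z,max ≈ 0.4807ℏ; |L| = √42 ℏ ≈ 6.481ℏ; θ_min ≈ 22.21°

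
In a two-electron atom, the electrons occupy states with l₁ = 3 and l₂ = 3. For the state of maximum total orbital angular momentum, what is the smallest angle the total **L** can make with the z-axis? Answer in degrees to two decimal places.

The total orbital quantum number L ranges from |l₁ − l₂| to l₁ + l₂ in integer steps.
So L can be 0, 1, 2, 3, 4, 5, 6.
The maximum is L = 6, with |L_tot| = ℏ√(6·7) = √42 ℏ.
The minimum angle with z is arccos(6/√42) ≈ 22.21°.

θ_min ≈ 22.21°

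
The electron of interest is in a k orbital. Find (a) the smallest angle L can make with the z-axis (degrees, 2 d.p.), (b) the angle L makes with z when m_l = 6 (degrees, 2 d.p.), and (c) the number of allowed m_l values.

The letter k corresponds to l = 7.
cos θ_min = 7/√56, so θ_min ≈ 20.70°.
For m_l = 6: cos θ = 6/√56, θ ≈ 36.70°.
There are 2l+1 = 15 values of m_l.

θ_min ≈ 20.70°; θ(m_l=6) ≈ 36.70°; 15 values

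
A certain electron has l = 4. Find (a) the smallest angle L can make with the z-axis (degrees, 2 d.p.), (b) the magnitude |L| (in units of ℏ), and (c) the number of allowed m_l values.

cos θ_min = 4/√20, so θ_min ≈ 26.57°.
|L| = ℏ√(4·5) = 2√5 ℏ ≈ 4.472ℏ.
There are 2l+1 = 9 values of m_l.

θ_min ≈ 26.57°; |L| = 2√5 ℏ ≈ 4.472ℏ; 9 values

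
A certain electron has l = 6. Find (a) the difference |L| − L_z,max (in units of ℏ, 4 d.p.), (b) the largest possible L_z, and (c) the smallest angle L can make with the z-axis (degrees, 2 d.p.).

|L|−L_z,max ≈ 0.4807ℏ; L_z,max = 6ℏ; θ_min ≈ 22.21°

|L| − L_z,max = (√42 − 6)ℏ ≈ 0.4807ℏ.
L_z,max = lℏ = 6ℏ.
cos θ_min = 6/√42, so θ_min ≈ 22.21°.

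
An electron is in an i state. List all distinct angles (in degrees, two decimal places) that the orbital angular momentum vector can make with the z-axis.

θ ∈ {22.21°, 39.51°, 51.89°, 62.42°, 72.02°, 81.12°, 90.00°, 98.88°, 107.98°, 117.58°, 128.11°, 140.49°, 157.79°}

For an i orbital, l = 6.
|L| = ℏ√(l(l+1)) = √42 ℏ.
cos θ = m_l/√42 for each m_l ∈ {-6, -5, -4, -3, -2, -1, 0, 1, 2, 3, 4, 5, 6}.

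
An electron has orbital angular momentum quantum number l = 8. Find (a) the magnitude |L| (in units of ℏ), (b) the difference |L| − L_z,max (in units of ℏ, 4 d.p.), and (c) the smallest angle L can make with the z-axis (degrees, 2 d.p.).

|L| = ℏ√(8·9) = 6√2 ℏ ≈ 8.485ℏ.
|L| − L_z,max = (6√2 − 8)ℏ ≈ 0.4853ℏ.
cos θ_min = 8/√72, so θ_min ≈ 19.47°.

|L| = 6√2 ℏ ≈ 8.485ℏ; |L|−L_z,max ≈ 0.4853ℏ; θ_min ≈ 19.47°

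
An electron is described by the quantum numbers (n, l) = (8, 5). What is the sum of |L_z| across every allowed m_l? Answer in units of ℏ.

m_l runs from −5 to 5, i.e. {-5, -4, -3, -2, -1, 0, 1, 2, 3, 4, 5}.
Σ|m_l| = l(l+1) = 30.

Σ|L_z| = 30 ℏ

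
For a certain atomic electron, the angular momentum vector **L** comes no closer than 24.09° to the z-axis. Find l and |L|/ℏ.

At minimum angle, m_l = l, so cos θ = l/√(l(l+1)); cos²θ = l/(l+1) = 0.8334.
l = cos²θ/sin²θ ≈ 5.
Then |L| = ℏ√(5·6) = √30 ℏ.

l = 5, |L| = √30 ℏ ≈ 5.477ℏ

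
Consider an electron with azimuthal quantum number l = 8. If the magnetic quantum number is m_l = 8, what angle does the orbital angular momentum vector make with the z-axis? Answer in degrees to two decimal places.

θ ≈ 19.47°

|L| = √(l(l+1)) ℏ = 6√2 ℏ.
L_z = m_l ℏ = 8ℏ.
cos θ = L_z/|L| = 8/√72, so θ ≈ 19.47°.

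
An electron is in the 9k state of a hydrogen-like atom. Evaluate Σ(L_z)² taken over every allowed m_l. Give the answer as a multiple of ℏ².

Σ(L_z)² = 280 ℏ²

For 9k, l = 7.
m_l ∈ {-7, -6, -5, -4, -3, -2, -1, 0, 1, 2, 3, 4, 5, 6, 7}.
Σ m_l² = l(l+1)(2l+1)/3 = 7·8·15/3 = 280.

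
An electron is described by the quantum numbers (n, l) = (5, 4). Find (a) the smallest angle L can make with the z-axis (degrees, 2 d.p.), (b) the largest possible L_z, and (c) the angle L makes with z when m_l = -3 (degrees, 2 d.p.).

cos θ_min = 4/√20, so θ_min ≈ 26.57°.
L_z,max = lℏ = 4ℏ.
For m_l = -3: cos θ = -3/√20, θ ≈ 132.13°.

θ_min ≈ 26.57°; L_z,max = 4ℏ; θ(m_l=-3) ≈ 132.13°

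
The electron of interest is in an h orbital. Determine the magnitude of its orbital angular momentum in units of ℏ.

|L| = √30 ℏ ≈ 5.477ℏ

For an h orbital, l = 5.
|L| = ℏ√(l(l+1)) = ℏ√(5·6) = √30 ℏ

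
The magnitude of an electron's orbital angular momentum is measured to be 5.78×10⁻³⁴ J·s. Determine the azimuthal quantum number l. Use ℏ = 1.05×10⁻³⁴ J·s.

l = 5

Dividing by ℏ: |L|/ℏ ≈ 5.505.
l(l+1) ≈ 5.505² ≈ 30.30, so l = 5.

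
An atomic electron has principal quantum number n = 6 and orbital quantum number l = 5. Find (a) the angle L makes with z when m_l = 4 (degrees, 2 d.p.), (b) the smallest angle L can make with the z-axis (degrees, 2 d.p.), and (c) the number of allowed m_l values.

θ(m_l=4) ≈ 43.09°; θ_min ≈ 24.09°; 11 values

For m_l = 4: cos θ = 4/√30, θ ≈ 43.09°.
cos θ_min = 5/√30, so θ_min ≈ 24.09°.
There are 2l+1 = 11 values of m_l.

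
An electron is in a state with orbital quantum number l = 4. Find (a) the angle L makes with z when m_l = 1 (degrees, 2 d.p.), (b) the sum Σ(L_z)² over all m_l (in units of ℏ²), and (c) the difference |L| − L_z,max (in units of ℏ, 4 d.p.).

For m_l = 1: cos θ = 1/√20, θ ≈ 77.08°.
Σ m_l² = 60, so Σ(L_z)² = 60 ℏ².
|L| − L_z,max = (2√5 − 4)ℏ ≈ 0.4721ℏ.

θ(m_l=1) ≈ 77.08°; Σ(L_z)² = 60 ℏ²; |L|−L_z,max ≈ 0.4721ℏ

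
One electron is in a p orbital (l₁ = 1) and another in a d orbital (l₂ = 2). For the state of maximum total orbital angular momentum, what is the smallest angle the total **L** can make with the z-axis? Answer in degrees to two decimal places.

The total orbital quantum number L ranges from |l₁ − l₂| to l₁ + l₂ in integer steps.
Allowed values: L = 1, 2, 3.
The maximum is L = 3, with |L_tot| = ℏ√(3·4) = 2√3 ℏ.
The minimum angle with z is arccos(3/√12) ≈ 30.00°.

θ_min ≈ 30.00°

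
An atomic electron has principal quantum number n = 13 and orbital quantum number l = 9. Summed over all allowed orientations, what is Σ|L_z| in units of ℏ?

Σ|L_z| = 90 ℏ

m_l runs from −9 to 9, i.e. {-9, -8, -7, -6, -5, -4, -3, -2, -1, 0, 1, 2, 3, 4, 5, 6, 7, 8, 9}.
Σ|m_l| = 2·9(9+1)/2 = 90.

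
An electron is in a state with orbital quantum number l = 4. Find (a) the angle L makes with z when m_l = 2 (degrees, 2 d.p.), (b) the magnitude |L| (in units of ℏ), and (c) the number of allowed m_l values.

For m_l = 2: cos θ = 2/√20, θ ≈ 63.43°.
|L| = ℏ√(4·5) = 2√5 ℏ ≈ 4.472ℏ.
There are 2l+1 = 9 values of m_l.

θ(m_l=2) ≈ 63.43°; |L| = 2√5 ℏ ≈ 4.472ℏ; 9 values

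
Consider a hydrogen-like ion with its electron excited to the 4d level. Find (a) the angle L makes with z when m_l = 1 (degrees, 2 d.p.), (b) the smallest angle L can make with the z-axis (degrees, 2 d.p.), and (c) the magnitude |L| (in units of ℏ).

The 4d level has l = 2.
For m_l = 1: cos θ = 1/√6, θ ≈ 65.91°.
cos θ_min = 2/√6, so θ_min ≈ 35.26°.
|L| = ℏ√(2·3) = √6 ℏ ≈ 2.449ℏ.

θ(m_l=1) ≈ 65.91°; θ_min ≈ 35.26°; |L| = √6 ℏ ≈ 2.449ℏ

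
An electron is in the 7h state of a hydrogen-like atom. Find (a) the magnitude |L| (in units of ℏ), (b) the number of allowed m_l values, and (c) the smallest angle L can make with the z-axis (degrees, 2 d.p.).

|L| = √30 ℏ ≈ 5.477ℏ; 11 values; θ_min ≈ 24.09°

7h means n = 7, l = 5.
|L| = ℏ√(5·6) = √30 ℏ ≈ 5.477ℏ.
There are 2l+1 = 11 values of m_l.
cos θ_min = 5/√30, so θ_min ≈ 24.09°.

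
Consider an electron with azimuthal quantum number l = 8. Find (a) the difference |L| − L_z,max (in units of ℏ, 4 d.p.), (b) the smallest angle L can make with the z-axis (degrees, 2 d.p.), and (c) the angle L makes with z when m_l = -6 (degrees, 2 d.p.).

|L|−L_z,max ≈ 0.4853ℏ; θ_min ≈ 19.47°; θ(m_l=-6) ≈ 135.00°

|L| − L_z,max = (6√2 − 8)ℏ ≈ 0.4853ℏ.
cos θ_min = 8/√72, so θ_min ≈ 19.47°.
For m_l = -6: cos θ = -6/√72, θ ≈ 135.00°.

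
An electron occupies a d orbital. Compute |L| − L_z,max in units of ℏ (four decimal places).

|L| − L_z,max ≈ 0.4495ℏ

The letter d corresponds to l = 2.
|L| = √6 ℏ ≈ 2.4495ℏ, while L_z,max = lℏ = 2ℏ.
The difference is (√6 − 2)ℏ ≈ 0.4495ℏ.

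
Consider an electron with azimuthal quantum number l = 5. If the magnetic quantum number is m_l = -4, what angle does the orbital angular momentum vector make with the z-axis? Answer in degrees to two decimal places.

|L| = √(l(l+1)) ℏ = √30 ℏ.
L_z = m_l ℏ = −4ℏ.
cos θ = L_z/|L| = -4/√30, so θ ≈ 136.91°.

θ ≈ 136.91°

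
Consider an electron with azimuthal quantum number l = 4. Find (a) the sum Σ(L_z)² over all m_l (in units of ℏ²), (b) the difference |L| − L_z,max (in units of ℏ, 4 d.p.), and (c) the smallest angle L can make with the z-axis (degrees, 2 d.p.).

Σ m_l² = 60, so Σ(L_z)² = 60 ℏ².
|L| − L_z,max = (2√5 − 4)ℏ ≈ 0.4721ℏ.
cos θ_min = 4/√20, so θ_min ≈ 26.57°.

Σ(L_z)² = 60 ℏ²; |L|−L_z,max ≈ 0.4721ℏ; θ_min ≈ 26.57°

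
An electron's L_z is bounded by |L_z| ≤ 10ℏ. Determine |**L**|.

Since max m_l = l, l = 10.
|L| = ℏ√(l(l+1)) = √110 ℏ.

|L| = √110 ℏ ≈ 10.488ℏ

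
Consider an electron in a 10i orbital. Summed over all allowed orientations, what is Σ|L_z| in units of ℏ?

For 10i, l = 6.
The allowed m_l values are -6, -5, -4, -3, -2, -1, 0, 1, 2, 3, 4, 5, 6.
Σ|m_l| = l(l+1) = 42.

Σ|L_z| = 42 ℏ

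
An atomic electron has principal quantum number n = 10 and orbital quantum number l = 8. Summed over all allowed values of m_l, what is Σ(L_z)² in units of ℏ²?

m_l runs from −8 to 8, i.e. {-8, -7, -6, -5, -4, -3, -2, -1, 0, 1, 2, 3, 4, 5, 6, 7, 8}.
Σ m_l² = l(l+1)(2l+1)/3 = 8·9·17/3 = 408.

Σ(L_z)² = 408 ℏ²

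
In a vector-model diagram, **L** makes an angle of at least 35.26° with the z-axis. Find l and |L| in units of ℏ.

l = 2, |L| = √6 ℏ ≈ 2.449ℏ

cos θ_min = l/√(l(l+1)) = √(l/(l+1)), so l/(l+1) = cos²(35.26°) = 0.6667.
l = cos²θ/sin²θ ≈ 2.
Then |L| = ℏ√(2·3) = √6 ℏ.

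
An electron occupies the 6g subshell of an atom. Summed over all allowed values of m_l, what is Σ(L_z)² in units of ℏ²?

Σ(L_z)² = 60 ℏ²

6g means n = 6, l = 4.
The allowed m_l values are -4, -3, -2, -1, 0, 1, 2, 3, 4.
Σ m_l² = 2·(1 + 4 + 9 + 16) = 60.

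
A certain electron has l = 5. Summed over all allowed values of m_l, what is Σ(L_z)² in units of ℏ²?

m_l ∈ {-5, -4, -3, -2, -1, 0, 1, 2, 3, 4, 5}.
Σ m_l² = l(l+1)(2l+1)/3 = 5·6·11/3 = 110.

Σ(L_z)² = 110 ℏ²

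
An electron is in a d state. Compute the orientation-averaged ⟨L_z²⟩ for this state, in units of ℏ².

⟨L_z²⟩ = 2 ℏ²

D corresponds to l = 2.
m_l runs from −2 to 2, i.e. {-2, -1, 0, 1, 2}.
Average of L_z² over 5 states: 10/5 ℏ² = 2 ℏ².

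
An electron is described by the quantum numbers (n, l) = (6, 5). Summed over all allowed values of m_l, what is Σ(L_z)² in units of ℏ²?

Σ(L_z)² = 110 ℏ²

The allowed m_l values are -5, -4, -3, -2, -1, 0, 1, 2, 3, 4, 5.
Σ m_l² = 2·(1 + 4 + 9 + 16 + 25) = 110.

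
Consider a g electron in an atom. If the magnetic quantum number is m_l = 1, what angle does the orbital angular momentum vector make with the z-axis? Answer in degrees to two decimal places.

θ ≈ 77.08°

The letter g corresponds to l = 4.
|L| = √(l(l+1)) ℏ = 2√5 ℏ.
L_z = m_l ℏ = 1ℏ.
cos θ = L_z/|L| = 1/√20, so θ ≈ 77.08°.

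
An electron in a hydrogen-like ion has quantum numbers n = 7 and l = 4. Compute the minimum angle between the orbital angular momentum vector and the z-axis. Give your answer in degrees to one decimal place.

θ_min ≈ 26.6°

|L| = ℏ√(l(l+1)) = 2√5 ℏ.
The smallest angle corresponds to the largest L_z, i.e. m_l = l = 4, giving L_z = 4ℏ.
cos θ_min = 4/√20, so θ_min ≈ 26.6°.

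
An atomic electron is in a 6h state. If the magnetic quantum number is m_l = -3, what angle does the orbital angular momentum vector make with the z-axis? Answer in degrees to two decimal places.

θ ≈ 123.21°

For 6h, l = 5.
|L|² = l(l+1)ℏ² = 30ℏ², so |L| = √30 ℏ.
L_z = m_l ℏ = −3ℏ.
cos θ = L_z/|L| = -3/√30, so θ ≈ 123.21°.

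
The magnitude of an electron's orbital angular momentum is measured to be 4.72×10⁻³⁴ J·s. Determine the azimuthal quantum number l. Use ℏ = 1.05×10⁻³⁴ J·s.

In units of ℏ, |L| ≈ 4.495.
Set l(l+1) = 20.21; the integer solution is l = 4.

l = 4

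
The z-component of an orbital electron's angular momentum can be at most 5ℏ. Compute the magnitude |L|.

|L| = √30 ℏ ≈ 5.477ℏ

L_z,max = lℏ, so l = 5.
Then |L| = ℏ√(5·6) = √30 ℏ.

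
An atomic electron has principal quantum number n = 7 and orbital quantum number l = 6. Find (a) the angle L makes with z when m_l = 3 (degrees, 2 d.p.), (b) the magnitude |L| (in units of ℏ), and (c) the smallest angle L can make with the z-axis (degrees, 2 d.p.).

For m_l = 3: cos θ = 3/√42, θ ≈ 62.42°.
|L| = ℏ√(6·7) = √42 ℏ ≈ 6.481ℏ.
cos θ_min = 6/√42, so θ_min ≈ 22.21°.

θ(m_l=3) ≈ 62.42°; |L| = √42 ℏ ≈ 6.481ℏ; θ_min ≈ 22.21°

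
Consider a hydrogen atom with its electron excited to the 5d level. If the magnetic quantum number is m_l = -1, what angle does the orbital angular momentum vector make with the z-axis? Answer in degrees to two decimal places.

The 5d level has l = 2.
|L| = ℏ√(l(l+1)) = √6 ℏ.
L_z = m_l ℏ = −1ℏ.
cos θ = L_z/|L| = -1/√6, so θ ≈ 114.09°.

θ ≈ 114.09°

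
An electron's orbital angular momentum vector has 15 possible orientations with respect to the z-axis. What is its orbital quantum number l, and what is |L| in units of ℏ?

15 = 2l + 1, so l = (15−1)/2 = 7.
Then |L| = √(l(l+1)) ℏ = 2√14 ℏ.

l = 7, |L| = 2√14 ℏ ≈ 7.483ℏ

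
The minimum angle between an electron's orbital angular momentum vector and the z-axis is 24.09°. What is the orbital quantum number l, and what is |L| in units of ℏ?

l = 5, |L| = √30 ℏ ≈ 5.477ℏ

At minimum angle, m_l = l, so cos θ = l/√(l(l+1)); cos²θ = l/(l+1) = 0.8334.
l = cos²θ/sin²θ ≈ 5.
Then |L| = ℏ√(5·6) = √30 ℏ.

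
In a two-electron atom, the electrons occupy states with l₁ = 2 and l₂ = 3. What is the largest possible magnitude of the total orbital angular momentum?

Angular momentum addition gives L = |l₁ − l₂|, …, l₁ + l₂.
So L can be 1, 2, 3, 4, 5.
The largest magnitude corresponds to L = 5: |L_tot| = ℏ√(5·6) = √30 ℏ.

|L_tot|_max = √30 ℏ ≈ 5.477ℏ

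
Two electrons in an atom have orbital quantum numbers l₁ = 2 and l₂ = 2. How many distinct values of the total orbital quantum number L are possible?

By the triangle rule, |l₁ − l₂| ≤ L ≤ l₁ + l₂.
Allowed values: L = 0, 1, 2, 3, 4.
That is 5 values.

5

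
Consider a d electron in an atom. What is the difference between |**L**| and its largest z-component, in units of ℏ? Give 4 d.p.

A d state has l = 2.
|L| = √6 ℏ ≈ 2.4495ℏ, while L_z,max = lℏ = 2ℏ.
The difference is (√6 − 2)ℏ ≈ 0.4495ℏ.

|L| − L_z,max ≈ 0.4495ℏ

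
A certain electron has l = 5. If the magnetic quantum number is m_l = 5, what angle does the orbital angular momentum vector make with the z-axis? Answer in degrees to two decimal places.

|L|² = l(l+1)ℏ² = 30ℏ², so |L| = √30 ℏ.
L_z = m_l ℏ = 5ℏ.
cos θ = L_z/|L| = 5/√30, so θ ≈ 24.09°.

θ ≈ 24.09°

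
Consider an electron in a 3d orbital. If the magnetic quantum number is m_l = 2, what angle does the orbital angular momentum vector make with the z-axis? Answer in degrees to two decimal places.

θ ≈ 35.26°

For 3d, l = 2.
|L|² = l(l+1)ℏ² = 6ℏ², so |L| = √6 ℏ.
L_z = m_l ℏ = 2ℏ.
cos θ = L_z/|L| = 2/√6, so θ ≈ 35.26°.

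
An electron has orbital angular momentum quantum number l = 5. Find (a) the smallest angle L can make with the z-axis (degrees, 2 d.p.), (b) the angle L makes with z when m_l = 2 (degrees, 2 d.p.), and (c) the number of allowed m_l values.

cos θ_min = 5/√30, so θ_min ≈ 24.09°.
For m_l = 2: cos θ = 2/√30, θ ≈ 68.58°.
There are 2l+1 = 11 values of m_l.

θ_min ≈ 24.09°; θ(m_l=2) ≈ 68.58°; 11 values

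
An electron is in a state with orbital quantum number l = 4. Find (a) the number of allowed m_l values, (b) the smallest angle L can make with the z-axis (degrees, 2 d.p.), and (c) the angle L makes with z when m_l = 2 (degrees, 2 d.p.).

There are 2l+1 = 9 values of m_l.
cos θ_min = 4/√20, so θ_min ≈ 26.57°.
For m_l = 2: cos θ = 2/√20, θ ≈ 63.43°.

9 values; θ_min ≈ 26.57°; θ(m_l=2) ≈ 63.43°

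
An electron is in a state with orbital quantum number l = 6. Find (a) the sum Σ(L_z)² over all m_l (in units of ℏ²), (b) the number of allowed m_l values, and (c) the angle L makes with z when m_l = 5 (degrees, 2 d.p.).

Σ m_l² = 182, so Σ(L_z)² = 182 ℏ².
There are 2l+1 = 13 values of m_l.
For m_l = 5: cos θ = 5/√42, θ ≈ 39.51°.

Σ(L_z)² = 182 ℏ²; 13 values; θ(m_l=5) ≈ 39.51°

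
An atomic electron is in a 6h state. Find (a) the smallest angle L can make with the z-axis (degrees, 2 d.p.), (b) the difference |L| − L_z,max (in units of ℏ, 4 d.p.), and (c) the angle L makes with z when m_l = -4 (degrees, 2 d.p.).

θ_min ≈ 24.09°; |L|−L_z,max ≈ 0.4772ℏ; θ(m_l=-4) ≈ 136.91°

The 6h subshell has l = 5.
cos θ_min = 5/√30, so θ_min ≈ 24.09°.
|L| − L_z,max = (√30 − 5)ℏ ≈ 0.4772ℏ.
For m_l = -4: cos θ = -4/√30, θ ≈ 136.91°.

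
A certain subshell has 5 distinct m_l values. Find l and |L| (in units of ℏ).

l = 2, |L| = √6 ℏ ≈ 2.449ℏ

2l + 1 = 5 ⇒ l = 2.
|L| = ℏ√(l(l+1)) = ℏ√(2·3) = √6 ℏ.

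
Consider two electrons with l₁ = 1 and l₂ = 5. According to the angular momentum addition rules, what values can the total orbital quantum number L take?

L = 4, 5, 6

By the triangle rule, |l₁ − l₂| ≤ L ≤ l₁ + l₂.
So L can be 4, 5, 6.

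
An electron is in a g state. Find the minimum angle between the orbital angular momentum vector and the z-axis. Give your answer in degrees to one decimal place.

The letter g corresponds to l = 4.
|L|² = l(l+1)ℏ² = 20ℏ², so |L| = 2√5 ℏ.
The smallest angle corresponds to the largest L_z, i.e. m_l = l = 4, giving L_z = 4ℏ.
cos θ_min = 4/√20, so θ_min ≈ 26.6°.

θ_min ≈ 26.6°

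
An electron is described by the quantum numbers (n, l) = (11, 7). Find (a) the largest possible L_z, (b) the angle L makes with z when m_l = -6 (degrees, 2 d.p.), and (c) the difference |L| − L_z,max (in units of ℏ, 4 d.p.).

L_z,max = 7ℏ; θ(m_l=-6) ≈ 143.30°; |L|−L_z,max ≈ 0.4833ℏ

L_z,max = lℏ = 7ℏ.
For m_l = -6: cos θ = -6/√56, θ ≈ 143.30°.
|L| − L_z,max = (2√14 − 7)ℏ ≈ 0.4833ℏ.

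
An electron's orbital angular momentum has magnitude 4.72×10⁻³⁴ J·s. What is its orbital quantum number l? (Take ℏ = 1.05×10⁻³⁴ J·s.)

Dividing by ℏ: |L|/ℏ ≈ 4.495.
l(l+1) ≈ 4.495² ≈ 20.21, so l = 4.

l = 4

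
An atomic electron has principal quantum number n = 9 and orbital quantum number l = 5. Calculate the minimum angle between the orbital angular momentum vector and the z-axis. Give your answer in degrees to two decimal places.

|L|² = l(l+1)ℏ² = 30ℏ², so |L| = √30 ℏ.
The smallest angle corresponds to the largest L_z, i.e. m_l = l = 5, giving L_z = 5ℏ.
cos θ_min = 5/√30, so θ_min ≈ 24.09°.

θ_min ≈ 24.09°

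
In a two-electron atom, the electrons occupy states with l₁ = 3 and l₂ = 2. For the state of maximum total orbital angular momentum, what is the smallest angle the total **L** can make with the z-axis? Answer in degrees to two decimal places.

θ_min ≈ 24.09°

The total orbital quantum number L ranges from |l₁ − l₂| to l₁ + l₂ in integer steps.
L ∈ {1, 2, 3, 4, 5}.
The maximum is L = 5, with |L_tot| = ℏ√(5·6) = √30 ℏ.
The minimum angle with z is arccos(5/√30) ≈ 24.09°.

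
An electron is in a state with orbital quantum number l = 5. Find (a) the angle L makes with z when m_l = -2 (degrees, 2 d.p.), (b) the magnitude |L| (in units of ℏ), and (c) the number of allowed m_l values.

For m_l = -2: cos θ = -2/√30, θ ≈ 111.42°.
|L| = ℏ√(5·6) = √30 ℏ ≈ 5.477ℏ.
There are 2l+1 = 11 values of m_l.

θ(m_l=-2) ≈ 111.42°; |L| = √30 ℏ ≈ 5.477ℏ; 11 values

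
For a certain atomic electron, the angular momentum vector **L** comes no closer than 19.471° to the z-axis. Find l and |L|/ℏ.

l = 8, |L| = 6√2 ℏ ≈ 8.485ℏ

cos²θ_min = l/(l+1) = 0.8889.
Thus l = 0.8889/(1 − 0.8889) ≈ 8.
Then |L| = ℏ√(8·9) = 6√2 ℏ.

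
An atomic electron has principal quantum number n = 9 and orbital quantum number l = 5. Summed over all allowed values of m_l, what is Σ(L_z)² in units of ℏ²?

Σ(L_z)² = 110 ℏ²

m_l runs from −5 to 5, i.e. {-5, -4, -3, -2, -1, 0, 1, 2, 3, 4, 5}.
Summing m² from −5 to 5: Σ m_l² = 110.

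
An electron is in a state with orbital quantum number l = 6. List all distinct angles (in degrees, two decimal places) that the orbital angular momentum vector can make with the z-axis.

|L|² = l(l+1)ℏ² = 42ℏ², so |L| = √42 ℏ.
cos θ = m_l/√42 for each m_l ∈ {-6, -5, -4, -3, -2, -1, 0, 1, 2, 3, 4, 5, 6}.

θ ∈ {22.21°, 39.51°, 51.89°, 62.42°, 72.02°, 81.12°, 90.00°, 98.88°, 107.98°, 117.58°, 128.11°, 140.49°, 157.79°}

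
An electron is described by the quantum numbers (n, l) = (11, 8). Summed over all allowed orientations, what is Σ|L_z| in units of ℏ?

Σ|L_z| = 72 ℏ

m_l runs from −8 to 8, i.e. {-8, -7, -6, -5, -4, -3, -2, -1, 0, 1, 2, 3, 4, 5, 6, 7, 8}.
Σ|m_l| = 2·8(8+1)/2 = 72.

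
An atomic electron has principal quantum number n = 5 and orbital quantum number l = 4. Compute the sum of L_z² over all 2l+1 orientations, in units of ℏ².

Σ(L_z)² = 60 ℏ²

m_l runs from −4 to 4, i.e. {-4, -3, -2, -1, 0, 1, 2, 3, 4}.
Σ m_l² = 2·(1 + 4 + 9 + 16) = 60.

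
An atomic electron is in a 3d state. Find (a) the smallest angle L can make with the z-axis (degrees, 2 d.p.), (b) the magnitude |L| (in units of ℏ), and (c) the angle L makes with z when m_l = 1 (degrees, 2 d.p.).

3d means n = 3, l = 2.
cos θ_min = 2/√6, so θ_min ≈ 35.26°.
|L| = ℏ√(2·3) = √6 ℏ ≈ 2.449ℏ.
For m_l = 1: cos θ = 1/√6, θ ≈ 65.91°.

θ_min ≈ 35.26°; |L| = √6 ℏ ≈ 2.449ℏ; θ(m_l=1) ≈ 65.91°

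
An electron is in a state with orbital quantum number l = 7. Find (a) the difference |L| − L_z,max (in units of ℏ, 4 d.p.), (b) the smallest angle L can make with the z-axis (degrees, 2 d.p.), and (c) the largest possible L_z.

|L|−L_z,max ≈ 0.4833ℏ; θ_min ≈ 20.70°; L_z,max = 7ℏ

|L| − L_z,max = (2√14 − 7)ℏ ≈ 0.4833ℏ.
cos θ_min = 7/√56, so θ_min ≈ 20.70°.
L_z,max = lℏ = 7ℏ.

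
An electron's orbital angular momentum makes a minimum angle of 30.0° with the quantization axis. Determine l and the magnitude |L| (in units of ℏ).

l = 3, |L| = 2√3 ℏ ≈ 3.464ℏ

cos²θ_min = l/(l+1) = 0.7500.
l = cos²θ/sin²θ ≈ 3.
Then |L| = ℏ√(3·4) = 2√3 ℏ.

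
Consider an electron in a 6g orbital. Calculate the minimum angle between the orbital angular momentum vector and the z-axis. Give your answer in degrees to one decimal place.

For 6g, l = 4.
|L| = √(l(l+1)) ℏ = 2√5 ℏ.
The smallest angle corresponds to the largest L_z, i.e. m_l = l = 4, giving L_z = 4ℏ.
cos θ_min = 4/√20, so θ_min ≈ 26.6°.

θ_min ≈ 26.6°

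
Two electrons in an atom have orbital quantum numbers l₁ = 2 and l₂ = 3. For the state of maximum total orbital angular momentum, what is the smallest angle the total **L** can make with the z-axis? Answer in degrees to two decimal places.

L runs from |2 − 3| = 1 to 2 + 3 = 5.
L ∈ {1, 2, 3, 4, 5}.
The maximum is L = 5, with |L_tot| = ℏ√(5·6) = √30 ℏ.
The minimum angle with z is arccos(5/√30) ≈ 24.09°.

θ_min ≈ 24.09°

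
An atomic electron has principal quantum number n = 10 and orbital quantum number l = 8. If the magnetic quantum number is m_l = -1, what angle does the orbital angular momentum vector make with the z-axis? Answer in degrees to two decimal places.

|L| = ℏ√(l(l+1)) = 6√2 ℏ.
L_z = m_l ℏ = −1ℏ.
cos θ = L_z/|L| = -1/√72, so θ ≈ 96.77°.

θ ≈ 96.77°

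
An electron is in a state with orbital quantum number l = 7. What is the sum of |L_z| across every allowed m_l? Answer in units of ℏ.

The allowed m_l values are -7, -6, -5, -4, -3, -2, -1, 0, 1, 2, 3, 4, 5, 6, 7.
Σ|m_l| = 2(1+2+…+7) = 56.

Σ|L_z| = 56 ℏ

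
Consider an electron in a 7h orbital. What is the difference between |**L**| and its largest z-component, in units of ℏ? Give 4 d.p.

The 7h subshell has l = 5.
|L| = √30 ℏ ≈ 5.4772ℏ, while L_z,max = lℏ = 5ℏ.
The difference is (√30 − 5)ℏ ≈ 0.4772ℏ.

|L| − L_z,max ≈ 0.4772ℏ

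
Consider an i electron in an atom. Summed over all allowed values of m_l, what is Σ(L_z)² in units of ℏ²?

Σ(L_z)² = 182 ℏ²

For an i orbital, l = 6.
m_l runs from −6 to 6, i.e. {-6, -5, -4, -3, -2, -1, 0, 1, 2, 3, 4, 5, 6}.
Σ m_l² = l(l+1)(2l+1)/3 = 6·7·13/3 = 182.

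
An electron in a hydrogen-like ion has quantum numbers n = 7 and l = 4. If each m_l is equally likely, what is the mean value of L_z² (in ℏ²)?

⟨L_z²⟩ = 6.667 ℏ²

The allowed m_l values are -4, -3, -2, -1, 0, 1, 2, 3, 4.
⟨L_z²⟩ = ℏ²·(Σ m_l²)/(2l+1) = ℏ²·60/9 = 6.667ℏ².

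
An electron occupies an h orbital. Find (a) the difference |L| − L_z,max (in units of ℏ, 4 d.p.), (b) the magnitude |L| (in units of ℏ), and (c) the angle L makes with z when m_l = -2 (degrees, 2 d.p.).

|L|−L_z,max ≈ 0.4772ℏ; |L| = √30 ℏ ≈ 5.477ℏ; θ(m_l=-2) ≈ 111.42°

An h state has l = 5.
|L| − L_z,max = (√30 − 5)ℏ ≈ 0.4772ℏ.
|L| = ℏ√(5·6) = √30 ℏ ≈ 5.477ℏ.
For m_l = -2: cos θ = -2/√30, θ ≈ 111.42°.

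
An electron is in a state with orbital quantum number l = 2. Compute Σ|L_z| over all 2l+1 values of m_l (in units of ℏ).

Σ|L_z| = 6 ℏ

m_l runs from −2 to 2, i.e. {-2, -1, 0, 1, 2}.
Σ|m_l| = l(l+1) = 6.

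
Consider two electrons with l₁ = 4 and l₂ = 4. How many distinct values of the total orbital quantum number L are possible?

By the triangle rule, |l₁ − l₂| ≤ L ≤ l₁ + l₂.
L ∈ {0, 1, 2, 3, 4, 5, 6, 7, 8}.
That is 9 values.

9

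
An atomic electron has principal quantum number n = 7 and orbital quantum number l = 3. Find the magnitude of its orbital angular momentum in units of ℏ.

|L| = ℏ√(l(l+1)) = ℏ√(3·4) = 2√3 ℏ

|L| = 2√3 ℏ ≈ 3.464ℏ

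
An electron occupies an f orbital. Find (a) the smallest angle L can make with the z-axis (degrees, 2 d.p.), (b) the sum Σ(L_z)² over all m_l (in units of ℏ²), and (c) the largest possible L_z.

θ_min ≈ 30.00°; Σ(L_z)² = 28 ℏ²; L_z,max = 3ℏ

An f state has l = 3.
cos θ_min = 3/√12, so θ_min ≈ 30.00°.
Σ m_l² = 28, so Σ(L_z)² = 28 ℏ².
L_z,max = lℏ = 3ℏ.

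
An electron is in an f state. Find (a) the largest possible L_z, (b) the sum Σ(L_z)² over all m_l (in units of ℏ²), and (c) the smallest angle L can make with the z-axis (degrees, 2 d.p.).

For an f orbital, l = 3.
L_z,max = lℏ = 3ℏ.
Σ m_l² = 28, so Σ(L_z)² = 28 ℏ².
cos θ_min = 3/√12, so θ_min ≈ 30.00°.

L_z,max = 3ℏ; Σ(L_z)² = 28 ℏ²; θ_min ≈ 30.00°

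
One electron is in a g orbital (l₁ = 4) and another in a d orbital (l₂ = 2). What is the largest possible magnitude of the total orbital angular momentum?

|L_tot|_max = √42 ℏ ≈ 6.481ℏ

The total orbital quantum number L ranges from |l₁ − l₂| to l₁ + l₂ in integer steps.
So L can be 2, 3, 4, 5, 6.
The largest magnitude corresponds to L = 6: |L_tot| = ℏ√(6·7) = √42 ℏ.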